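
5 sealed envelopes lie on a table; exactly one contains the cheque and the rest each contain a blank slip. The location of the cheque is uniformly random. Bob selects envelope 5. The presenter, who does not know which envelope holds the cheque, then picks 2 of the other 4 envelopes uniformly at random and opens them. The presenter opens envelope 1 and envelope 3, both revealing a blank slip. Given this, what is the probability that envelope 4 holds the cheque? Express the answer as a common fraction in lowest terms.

Because the presenter chose which envelopes to open without knowing where the cheque is, the choice is independent of the prize location. Learning that none of the 2 opened envelopes holds the cheque simply rules out those 2 locations and leaves the remaining 3 envelopes still equally likely by symmetry.
So P(the cheque in envelope 4) = 1/3.

1/3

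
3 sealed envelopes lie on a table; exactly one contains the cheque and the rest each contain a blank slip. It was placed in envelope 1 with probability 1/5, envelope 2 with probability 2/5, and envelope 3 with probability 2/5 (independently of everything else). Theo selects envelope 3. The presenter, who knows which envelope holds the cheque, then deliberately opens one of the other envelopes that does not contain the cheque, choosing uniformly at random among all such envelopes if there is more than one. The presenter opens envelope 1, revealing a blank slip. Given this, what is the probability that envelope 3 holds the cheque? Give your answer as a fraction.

1/3

Condition on the true location of the cheque.
If it is in envelope 1 (prior 1/5): the presenter opened envelope 1, so this case is ruled out; weight (1/5)·0 = 0.
If it is in envelope 2 (prior 2/5): the presenter has no choice, probability 1; weight (2/5)·1 = 2/5.
If it is in envelope 3 (prior 2/5): the presenter has 2 equally likely choices, so probability 1/2; weight (2/5)·(1/2) = 1/5.
The weights sum to 3/5.
So P(the cheque in envelope 3 | the presenter opened envelope 1) = (1/5) / (3/5) = 1/3.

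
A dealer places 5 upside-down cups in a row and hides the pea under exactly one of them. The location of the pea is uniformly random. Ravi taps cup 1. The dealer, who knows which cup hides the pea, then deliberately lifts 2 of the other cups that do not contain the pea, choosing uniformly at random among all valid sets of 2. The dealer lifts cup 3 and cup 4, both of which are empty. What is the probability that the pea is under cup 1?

Consider each possible location of the pea in turn.
If it is under cup 1 (prior 1/5): the dealer has 6 equally likely choices, so probability 1/6; weight (1/5)·(1/6) = 1/30.
If it is under either of cups 2 and 5 (prior 1/5 each): the dealer has 3 equally likely choices, so probability 1/3; weight (1/5)·(1/3) = 1/15 each.
If it is under either of cups 3 and 4 (prior 1/5 each): that cup was opened and seen not to hold the prize — ruled out; weight (1/5)·0 = 0 each.
The weights sum to 1/6.
So P(the pea under cup 1 | the dealer opened cup 3 and cup 4) = (1/30) / (1/6) = 1/5.

1/5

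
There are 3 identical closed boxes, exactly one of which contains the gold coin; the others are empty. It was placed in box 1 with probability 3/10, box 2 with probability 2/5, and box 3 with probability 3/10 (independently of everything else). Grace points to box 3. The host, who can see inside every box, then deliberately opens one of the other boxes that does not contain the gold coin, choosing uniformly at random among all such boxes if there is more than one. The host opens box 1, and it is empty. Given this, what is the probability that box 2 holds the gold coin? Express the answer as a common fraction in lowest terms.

8/11

Condition on the true location of the gold coin.
If it is in box 1 (prior 3/10): the host opened box 1, so this case is ruled out; weight (3/10)·0 = 0.
If it is in box 2 (prior 2/5): the host has no choice, probability 1; weight (2/5)·1 = 2/5.
If it is in box 3 (prior 3/10): the host has 2 equally likely choices, so probability 1/2; weight (3/10)·(1/2) = 3/20.
The weights sum to 11/20.
So P(the gold coin in box 2 | the host opened box 1) = (2/5) / (11/20) = 8/11.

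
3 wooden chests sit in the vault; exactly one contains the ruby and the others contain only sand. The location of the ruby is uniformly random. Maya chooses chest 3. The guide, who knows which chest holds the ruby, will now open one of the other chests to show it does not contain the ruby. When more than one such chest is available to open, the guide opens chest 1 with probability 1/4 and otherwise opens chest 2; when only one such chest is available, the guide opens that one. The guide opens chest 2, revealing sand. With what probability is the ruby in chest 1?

4/7

Consider each possible location of the ruby in turn.
If it is in chest 1 (prior 1/3): only chest 2 is available, probability 1; weight (1/3)·1 = 1/3.
If it is in chest 2 (prior 1/3): the guide opened chest 2, so this case is ruled out; weight (1/3)·0 = 0.
If it is in chest 3 (prior 1/3): chest 1 is available but not opened, probability 3/4; weight (1/3)·(3/4) = 1/4.
The weights sum to 7/12.
So P(the ruby in chest 1 | the guide opened chest 2) = (1/3) / (7/12) = 4/7.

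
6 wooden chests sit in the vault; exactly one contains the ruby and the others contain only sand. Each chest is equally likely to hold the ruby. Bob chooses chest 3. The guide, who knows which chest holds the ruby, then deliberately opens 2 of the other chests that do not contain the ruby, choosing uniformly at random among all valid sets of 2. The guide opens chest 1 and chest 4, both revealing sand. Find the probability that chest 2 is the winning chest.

Condition on the true location of the ruby.
If it is in either of chests 1 and 4 (prior 1/6 each): that chest was opened and seen not to hold the prize — ruled out; weight (1/6)·0 = 0 each.
If it is in any of chests 2, 5, and 6 (prior 1/6 each): the guide has 6 equally likely choices, so probability 1/6; weight (1/6)·(1/6) = 1/36 each.
If it is in chest 3 (prior 1/6): the guide has 10 equally likely choices, so probability 1/10; weight (1/6)·(1/10) = 1/60.
The weights sum to 1/10.
So P(the ruby in chest 2 | the guide opened chest 1 and chest 4) = (1/36) / (1/10) = 5/18.

5/18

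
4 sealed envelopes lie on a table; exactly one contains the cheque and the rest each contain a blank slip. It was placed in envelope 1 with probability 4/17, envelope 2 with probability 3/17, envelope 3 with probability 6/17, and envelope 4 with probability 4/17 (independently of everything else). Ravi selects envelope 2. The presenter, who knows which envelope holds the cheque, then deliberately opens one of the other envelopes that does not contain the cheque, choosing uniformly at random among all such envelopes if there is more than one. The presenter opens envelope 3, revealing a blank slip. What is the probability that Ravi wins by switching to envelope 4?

2/5

Apply Bayes' rule, conditioning on where the cheque actually is.
If it is in either of envelopes 1 and 4 (prior 4/17 each): the presenter has 2 equally likely choices, so probability 1/2; weight (4/17)·(1/2) = 2/17 each.
If it is in envelope 2 (prior 3/17): the presenter has 3 equally likely choices, so probability 1/3; weight (3/17)·(1/3) = 1/17.
If it is in envelope 3 (prior 6/17): the presenter opened envelope 3, so this case is ruled out; weight (6/17)·0 = 0.
The weights sum to 5/17.
So P(the cheque in envelope 4 | the presenter opened envelope 3) = (2/17) / (5/17) = 2/5.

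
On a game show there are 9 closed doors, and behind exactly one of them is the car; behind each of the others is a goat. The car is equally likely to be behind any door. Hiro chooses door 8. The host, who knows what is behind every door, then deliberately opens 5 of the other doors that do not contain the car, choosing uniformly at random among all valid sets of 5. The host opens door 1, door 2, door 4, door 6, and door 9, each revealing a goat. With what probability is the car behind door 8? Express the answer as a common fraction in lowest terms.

1/9

Consider each possible location of the car in turn.
If it is behind any of doors 1, 2, 4, 6, and 9 (prior 1/9 each): that door was opened and seen not to hold the prize — ruled out; weight (1/9)·0 = 0 each.
If it is behind any of doors 3, 5, and 7 (prior 1/9 each): the host has 21 equally likely choices, so probability 1/21; weight (1/9)·(1/21) = 1/189 each.
If it is behind door 8 (prior 1/9): the host has 56 equally likely choices, so probability 1/56; weight (1/9)·(1/56) = 1/504.
The weights sum to 1/56.
So P(the car behind door 8 | the host opened door 1, door 2, door 4, door 6, and door 9) = (1/504) / (1/56) = 1/9.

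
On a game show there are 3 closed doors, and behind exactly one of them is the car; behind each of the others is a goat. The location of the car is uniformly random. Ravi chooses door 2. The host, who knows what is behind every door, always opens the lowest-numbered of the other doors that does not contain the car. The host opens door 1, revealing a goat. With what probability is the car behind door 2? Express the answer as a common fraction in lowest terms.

Consider each possible location of the car in turn.
If it is behind door 1 (prior 1/3): the host opened door 1, so this case is ruled out; weight (1/3)·0 = 0.
If it is behind either of doors 2 and 3 (prior 1/3 each): door 1 is the lowest-numbered option available, probability 1; weight (1/3)·1 = 1/3 each.
The weights sum to 2/3.
So P(the car behind door 2 | the host opened door 1) = (1/3) / (2/3) = 1/2.

1/2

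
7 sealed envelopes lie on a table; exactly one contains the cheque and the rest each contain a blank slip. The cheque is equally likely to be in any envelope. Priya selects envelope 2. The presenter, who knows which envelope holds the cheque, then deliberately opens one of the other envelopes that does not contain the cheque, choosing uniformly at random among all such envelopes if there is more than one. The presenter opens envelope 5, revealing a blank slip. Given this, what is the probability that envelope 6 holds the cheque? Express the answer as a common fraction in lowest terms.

Condition on the true location of the cheque.
If it is in any of envelopes 1, 3, 4, 6, and 7 (prior 1/7 each): the presenter has 5 equally likely choices, so probability 1/5; weight (1/7)·(1/5) = 1/35 each.
If it is in envelope 2 (prior 1/7): the presenter has 6 equally likely choices, so probability 1/6; weight (1/7)·(1/6) = 1/42.
If it is in envelope 5 (prior 1/7): the presenter opened envelope 5, so this case is ruled out; weight (1/7)·0 = 0.
The weights sum to 1/6.
So P(the cheque in envelope 6 | the presenter opened envelope 5) = (1/35) / (1/6) = 6/35.

6/35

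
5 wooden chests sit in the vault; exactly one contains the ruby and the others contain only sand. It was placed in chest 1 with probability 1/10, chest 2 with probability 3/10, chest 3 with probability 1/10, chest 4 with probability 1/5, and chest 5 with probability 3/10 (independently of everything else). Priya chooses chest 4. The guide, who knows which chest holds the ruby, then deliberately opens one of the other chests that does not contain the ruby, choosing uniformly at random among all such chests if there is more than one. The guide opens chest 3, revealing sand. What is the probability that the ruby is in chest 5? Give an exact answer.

Condition on the true location of the ruby.
If it is in chest 1 (prior 1/10): the guide has 3 equally likely choices, so probability 1/3; weight (1/10)·(1/3) = 1/30.
If it is in either of chests 2 and 5 (prior 3/10 each): the guide has 3 equally likely choices, so probability 1/3; weight (3/10)·(1/3) = 1/10 each.
If it is in chest 3 (prior 1/10): the guide opened chest 3, so this case is ruled out; weight (1/10)·0 = 0.
If it is in chest 4 (prior 1/5): the guide has 4 equally likely choices, so probability 1/4; weight (1/5)·(1/4) = 1/20.
The weights sum to 17/60.
So P(the ruby in chest 5 | the guide opened chest 3) = (1/10) / (17/60) = 6/17.

6/17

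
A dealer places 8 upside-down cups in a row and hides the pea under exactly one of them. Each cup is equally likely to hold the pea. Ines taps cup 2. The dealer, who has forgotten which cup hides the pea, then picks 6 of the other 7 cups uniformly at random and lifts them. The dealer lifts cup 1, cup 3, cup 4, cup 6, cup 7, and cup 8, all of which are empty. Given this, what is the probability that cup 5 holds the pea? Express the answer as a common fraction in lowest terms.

Consider each possible location of the pea in turn.
If it is under any of cups 1, 3, 4, 6, 7, and 8 (prior 1/8 each): that cup was opened and seen not to hold the prize — ruled out; weight (1/8)·0 = 0 each.
If it is under either of cups 2 and 5 (prior 1/8 each): the dealer picks exactly this set with probability 1/7 regardless, and none is the prize; weight (1/8)·(1/7) = 1/56 each.
The weights sum to 1/28.
So P(the pea under cup 5 | the dealer opened cup 1, cup 3, cup 4, cup 6, cup 7, and cup 8) = (1/56) / (1/28) = 1/2.

1/2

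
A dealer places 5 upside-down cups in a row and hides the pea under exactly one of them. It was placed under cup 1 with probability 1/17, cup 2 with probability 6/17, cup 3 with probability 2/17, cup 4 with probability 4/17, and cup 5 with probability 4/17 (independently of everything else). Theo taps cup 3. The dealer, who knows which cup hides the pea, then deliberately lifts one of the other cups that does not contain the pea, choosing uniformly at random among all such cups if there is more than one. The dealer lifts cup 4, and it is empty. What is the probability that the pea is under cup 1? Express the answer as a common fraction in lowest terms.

Apply Bayes' rule, conditioning on where the pea actually is.
If it is under cup 1 (prior 1/17): the dealer has 3 equally likely choices, so probability 1/3; weight (1/17)·(1/3) = 1/51.
If it is under cup 2 (prior 6/17): the dealer has 3 equally likely choices, so probability 1/3; weight (6/17)·(1/3) = 2/17.
If it is under cup 3 (prior 2/17): the dealer has 4 equally likely choices, so probability 1/4; weight (2/17)·(1/4) = 1/34.
If it is under cup 4 (prior 4/17): the dealer opened cup 4, so this case is ruled out; weight (4/17)·0 = 0.
If it is under cup 5 (prior 4/17): the dealer has 3 equally likely choices, so probability 1/3; weight (4/17)·(1/3) = 4/51.
The weights sum to 25/102.
So P(the pea under cup 1 | the dealer opened cup 4) = (1/51) / (25/102) = 2/25.

2/25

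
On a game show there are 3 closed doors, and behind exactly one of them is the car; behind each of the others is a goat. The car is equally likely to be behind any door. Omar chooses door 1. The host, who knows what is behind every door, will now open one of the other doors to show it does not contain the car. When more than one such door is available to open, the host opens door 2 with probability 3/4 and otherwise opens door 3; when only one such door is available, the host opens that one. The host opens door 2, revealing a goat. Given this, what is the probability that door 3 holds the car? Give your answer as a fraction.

4/7

Apply Bayes' rule, conditioning on where the car actually is.
If it is behind door 1 (prior 1/3): door 2 is available, opened with probability 3/4; weight (1/3)·(3/4) = 1/4.
If it is behind door 2 (prior 1/3): the host opened door 2, so this case is ruled out; weight (1/3)·0 = 0.
If it is behind door 3 (prior 1/3): only door 2 is available, probability 1; weight (1/3)·1 = 1/3.
The weights sum to 7/12.
So P(the car behind door 3 | the host opened door 2) = (1/3) / (7/12) = 4/7.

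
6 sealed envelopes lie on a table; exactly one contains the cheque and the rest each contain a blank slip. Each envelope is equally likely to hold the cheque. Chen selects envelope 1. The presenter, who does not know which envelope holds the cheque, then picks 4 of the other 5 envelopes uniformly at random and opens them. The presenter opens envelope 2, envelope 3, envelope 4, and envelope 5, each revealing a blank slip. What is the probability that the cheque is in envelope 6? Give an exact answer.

Consider each possible location of the cheque in turn.
If it is in either of envelopes 1 and 6 (prior 1/6 each): the presenter picks exactly this set with probability 1/5 regardless, and none is the prize; weight (1/6)·(1/5) = 1/30 each.
If it is in any of envelopes 2, 3, 4, and 5 (prior 1/6 each): that envelope was opened and seen not to hold the prize — ruled out; weight (1/6)·0 = 0 each.
The weights sum to 1/15.
So P(the cheque in envelope 6 | the presenter opened envelope 2, envelope 3, envelope 4, and envelope 5) = (1/30) / (1/15) = 1/2.

1/2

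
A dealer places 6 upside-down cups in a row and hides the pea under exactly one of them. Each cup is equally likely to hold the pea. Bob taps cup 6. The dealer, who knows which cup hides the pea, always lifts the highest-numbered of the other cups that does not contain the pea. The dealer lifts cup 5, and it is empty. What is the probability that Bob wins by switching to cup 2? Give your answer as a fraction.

1/5

Apply Bayes' rule, conditioning on where the pea actually is.
If it is under any of cups 1, 2, 3, 4, and 6 (prior 1/6 each): cup 5 is the highest-numbered option available, probability 1; weight (1/6)·1 = 1/6 each.
If it is under cup 5 (prior 1/6): the dealer opened cup 5, so this case is ruled out; weight (1/6)·0 = 0.
The weights sum to 5/6.
So P(the pea under cup 2 | the dealer opened cup 5) = (1/6) / (5/6) = 1/5.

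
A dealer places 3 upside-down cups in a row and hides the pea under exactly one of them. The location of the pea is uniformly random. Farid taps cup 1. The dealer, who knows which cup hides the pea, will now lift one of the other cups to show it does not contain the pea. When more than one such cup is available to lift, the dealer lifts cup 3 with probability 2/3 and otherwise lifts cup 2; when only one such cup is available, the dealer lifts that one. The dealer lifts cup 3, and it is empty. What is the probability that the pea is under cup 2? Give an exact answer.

3/5

Condition on the true location of the pea.
If it is under cup 1 (prior 1/3): cup 3 is available, opened with probability 2/3; weight (1/3)·(2/3) = 2/9.
If it is under cup 2 (prior 1/3): only cup 3 is available, probability 1; weight (1/3)·1 = 1/3.
If it is under cup 3 (prior 1/3): the dealer opened cup 3, so this case is ruled out; weight (1/3)·0 = 0.
The weights sum to 5/9.
So P(the pea under cup 2 | the dealer opened cup 3) = (1/3) / (5/9) = 3/5.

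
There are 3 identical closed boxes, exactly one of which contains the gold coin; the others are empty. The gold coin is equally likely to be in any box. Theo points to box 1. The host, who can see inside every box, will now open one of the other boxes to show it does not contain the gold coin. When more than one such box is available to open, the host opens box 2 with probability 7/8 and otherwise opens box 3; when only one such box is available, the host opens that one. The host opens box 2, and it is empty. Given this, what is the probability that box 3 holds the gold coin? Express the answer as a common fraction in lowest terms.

8/15

Consider each possible location of the gold coin in turn.
If it is in box 1 (prior 1/3): box 2 is available, opened with probability 7/8; weight (1/3)·(7/8) = 7/24.
If it is in box 2 (prior 1/3): the host opened box 2, so this case is ruled out; weight (1/3)·0 = 0.
If it is in box 3 (prior 1/3): only box 2 is available, probability 1; weight (1/3)·1 = 1/3.
The weights sum to 5/8.
So P(the gold coin in box 3 | the host opened box 2) = (1/3) / (5/8) = 8/15.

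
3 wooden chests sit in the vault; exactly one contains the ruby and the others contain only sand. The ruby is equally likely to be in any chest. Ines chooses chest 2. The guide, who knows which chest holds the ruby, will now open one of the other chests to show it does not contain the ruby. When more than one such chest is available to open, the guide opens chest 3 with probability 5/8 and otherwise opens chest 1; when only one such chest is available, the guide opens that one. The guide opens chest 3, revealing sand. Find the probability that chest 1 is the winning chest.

8/13

Condition on the true location of the ruby.
If it is in chest 1 (prior 1/3): only chest 3 is available, probability 1; weight (1/3)·1 = 1/3.
If it is in chest 2 (prior 1/3): chest 3 is available, opened with probability 5/8; weight (1/3)·(5/8) = 5/24.
If it is in chest 3 (prior 1/3): the guide opened chest 3, so this case is ruled out; weight (1/3)·0 = 0.
The weights sum to 13/24.
So P(the ruby in chest 1 | the guide opened chest 3) = (1/3) / (13/24) = 8/13.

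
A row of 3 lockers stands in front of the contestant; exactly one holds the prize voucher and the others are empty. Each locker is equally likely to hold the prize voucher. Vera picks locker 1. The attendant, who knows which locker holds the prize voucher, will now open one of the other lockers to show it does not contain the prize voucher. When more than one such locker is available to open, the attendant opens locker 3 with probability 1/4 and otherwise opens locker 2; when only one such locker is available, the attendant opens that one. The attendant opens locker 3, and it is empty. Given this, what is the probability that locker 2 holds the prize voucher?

4/5

Condition on the true location of the prize voucher.
If it is in locker 1 (prior 1/3): locker 3 is available, opened with probability 1/4; weight (1/3)·(1/4) = 1/12.
If it is in locker 2 (prior 1/3): only locker 3 is available, probability 1; weight (1/3)·1 = 1/3.
If it is in locker 3 (prior 1/3): the attendant opened locker 3, so this case is ruled out; weight (1/3)·0 = 0.
The weights sum to 5/12.
So P(the prize voucher in locker 2 | the attendant opened locker 3) = (1/3) / (5/12) = 4/5.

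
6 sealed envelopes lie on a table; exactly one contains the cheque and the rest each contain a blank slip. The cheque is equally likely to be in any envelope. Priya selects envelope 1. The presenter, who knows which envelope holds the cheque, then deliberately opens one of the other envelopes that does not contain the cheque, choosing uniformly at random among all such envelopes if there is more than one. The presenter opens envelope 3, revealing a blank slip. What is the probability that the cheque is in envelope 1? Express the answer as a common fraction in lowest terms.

1/6

Apply Bayes' rule, conditioning on where the cheque actually is.
If it is in envelope 1 (prior 1/6): the presenter has 5 equally likely choices, so probability 1/5; weight (1/6)·(1/5) = 1/30.
If it is in any of envelopes 2, 4, 5, and 6 (prior 1/6 each): the presenter has 4 equally likely choices, so probability 1/4; weight (1/6)·(1/4) = 1/24 each.
If it is in envelope 3 (prior 1/6): the presenter opened envelope 3, so this case is ruled out; weight (1/6)·0 = 0.
The weights sum to 1/5.
So P(the cheque in envelope 1 | the presenter opened envelope 3) = (1/30) / (1/5) = 1/6.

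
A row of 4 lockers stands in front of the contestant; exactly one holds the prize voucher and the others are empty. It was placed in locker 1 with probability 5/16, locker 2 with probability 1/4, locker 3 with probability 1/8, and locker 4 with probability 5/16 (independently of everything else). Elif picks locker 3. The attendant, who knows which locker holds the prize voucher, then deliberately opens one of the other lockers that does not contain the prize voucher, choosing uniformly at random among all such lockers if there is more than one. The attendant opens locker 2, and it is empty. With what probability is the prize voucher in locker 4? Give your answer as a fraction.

Apply Bayes' rule, conditioning on where the prize voucher actually is.
If it is in either of lockers 1 and 4 (prior 5/16 each): the attendant has 2 equally likely choices, so probability 1/2; weight (5/16)·(1/2) = 5/32 each.
If it is in locker 2 (prior 1/4): the attendant opened locker 2, so this case is ruled out; weight (1/4)·0 = 0.
If it is in locker 3 (prior 1/8): the attendant has 3 equally likely choices, so probability 1/3; weight (1/8)·(1/3) = 1/24.
The weights sum to 17/48.
So P(the prize voucher in locker 4 | the attendant opened locker 2) = (5/32) / (17/48) = 15/34.

15/34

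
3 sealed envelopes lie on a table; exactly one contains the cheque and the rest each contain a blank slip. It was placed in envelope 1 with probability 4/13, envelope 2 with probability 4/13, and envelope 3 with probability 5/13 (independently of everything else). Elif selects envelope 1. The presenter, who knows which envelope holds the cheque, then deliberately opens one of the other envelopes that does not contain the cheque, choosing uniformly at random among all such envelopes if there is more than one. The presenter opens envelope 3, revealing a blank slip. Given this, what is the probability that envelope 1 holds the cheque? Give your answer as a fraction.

1/3

Consider each possible location of the cheque in turn.
If it is in envelope 1 (prior 4/13): the presenter has 2 equally likely choices, so probability 1/2; weight (4/13)·(1/2) = 2/13.
If it is in envelope 2 (prior 4/13): the presenter has no choice, probability 1; weight (4/13)·1 = 4/13.
If it is in envelope 3 (prior 5/13): the presenter opened envelope 3, so this case is ruled out; weight (5/13)·0 = 0.
The weights sum to 6/13.
So P(the cheque in envelope 1 | the presenter opened envelope 3) = (2/13) / (6/13) = 1/3.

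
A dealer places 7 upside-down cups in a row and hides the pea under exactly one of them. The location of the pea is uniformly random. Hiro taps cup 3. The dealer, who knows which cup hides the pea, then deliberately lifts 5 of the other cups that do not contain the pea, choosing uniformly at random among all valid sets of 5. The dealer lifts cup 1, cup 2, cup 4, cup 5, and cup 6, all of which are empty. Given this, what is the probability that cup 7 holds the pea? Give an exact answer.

Consider each possible location of the pea in turn.
If it is under any of cups 1, 2, 4, 5, and 6 (prior 1/7 each): that cup was opened and seen not to hold the prize — ruled out; weight (1/7)·0 = 0 each.
If it is under cup 3 (prior 1/7): the dealer has 6 equally likely choices, so probability 1/6; weight (1/7)·(1/6) = 1/42.
If it is under cup 7 (prior 1/7): the dealer has no choice, probability 1; weight (1/7)·1 = 1/7.
The weights sum to 1/6.
So P(the pea under cup 7 | the dealer opened cup 1, cup 2, cup 4, cup 5, and cup 6) = (1/7) / (1/6) = 6/7.

6/7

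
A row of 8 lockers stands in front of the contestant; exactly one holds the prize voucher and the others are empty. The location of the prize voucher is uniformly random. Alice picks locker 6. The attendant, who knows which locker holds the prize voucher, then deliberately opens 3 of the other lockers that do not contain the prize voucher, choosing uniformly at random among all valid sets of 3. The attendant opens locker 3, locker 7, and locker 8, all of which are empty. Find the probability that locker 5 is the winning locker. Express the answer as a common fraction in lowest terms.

Consider each possible location of the prize voucher in turn.
If it is in any of lockers 1, 2, 4, and 5 (prior 1/8 each): the attendant has 20 equally likely choices, so probability 1/20; weight (1/8)·(1/20) = 1/160 each.
If it is in any of lockers 3, 7, and 8 (prior 1/8 each): that locker was opened and seen not to hold the prize — ruled out; weight (1/8)·0 = 0 each.
If it is in locker 6 (prior 1/8): the attendant has 35 equally likely choices, so probability 1/35; weight (1/8)·(1/35) = 1/280.
The weights sum to 1/35.
So P(the prize voucher in locker 5 | the attendant opened locker 3, locker 7, and locker 8) = (1/160) / (1/35) = 7/32.

7/32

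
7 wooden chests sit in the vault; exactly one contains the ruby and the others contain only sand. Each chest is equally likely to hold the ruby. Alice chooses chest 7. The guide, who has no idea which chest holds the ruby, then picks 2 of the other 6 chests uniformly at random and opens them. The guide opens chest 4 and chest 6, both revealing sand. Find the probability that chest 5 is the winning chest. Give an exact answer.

1/5

Because the guide chose which chests to open without knowing where the ruby is, the choice is independent of the prize location. Learning that none of the 2 opened chests holds the ruby simply rules out those 2 locations and leaves the remaining 5 chests still equally likely by symmetry.
So P(the ruby in chest 5) = 1/5.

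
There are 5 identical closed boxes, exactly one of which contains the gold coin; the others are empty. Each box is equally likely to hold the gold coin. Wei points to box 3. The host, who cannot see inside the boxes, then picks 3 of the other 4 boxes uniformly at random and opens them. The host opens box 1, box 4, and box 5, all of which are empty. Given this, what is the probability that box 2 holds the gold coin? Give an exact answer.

Consider each possible location of the gold coin in turn.
If it is in any of boxes 1, 4, and 5 (prior 1/5 each): that box was opened and seen not to hold the prize — ruled out; weight (1/5)·0 = 0 each.
If it is in either of boxes 2 and 3 (prior 1/5 each): the host picks exactly this set with probability 1/4 regardless, and none is the prize; weight (1/5)·(1/4) = 1/20 each.
The weights sum to 1/10.
So P(the gold coin in box 2 | the host opened box 1, box 4, and box 5) = (1/20) / (1/10) = 1/2.

1/2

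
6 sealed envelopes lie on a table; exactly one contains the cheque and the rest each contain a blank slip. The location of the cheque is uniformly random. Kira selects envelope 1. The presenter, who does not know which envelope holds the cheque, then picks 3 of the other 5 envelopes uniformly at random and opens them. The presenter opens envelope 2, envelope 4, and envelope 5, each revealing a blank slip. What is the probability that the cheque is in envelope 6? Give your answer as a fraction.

Because the presenter chose which envelopes to open without knowing where the cheque is, the choice is independent of the prize location. Learning that none of the 3 opened envelopes holds the cheque simply rules out those 3 locations and leaves the remaining 3 envelopes still equally likely by symmetry.
So P(the cheque in envelope 6) = 1/3.

1/3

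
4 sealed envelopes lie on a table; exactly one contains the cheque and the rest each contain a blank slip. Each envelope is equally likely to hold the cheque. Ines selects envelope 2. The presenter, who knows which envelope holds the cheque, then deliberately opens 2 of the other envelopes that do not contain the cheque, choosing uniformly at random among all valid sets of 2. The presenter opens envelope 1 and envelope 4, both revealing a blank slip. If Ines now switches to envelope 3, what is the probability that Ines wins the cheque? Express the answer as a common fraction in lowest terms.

3/4

Consider each possible location of the cheque in turn.
If it is in either of envelopes 1 and 4 (prior 1/4 each): that envelope was opened and seen not to hold the prize — ruled out; weight (1/4)·0 = 0 each.
If it is in envelope 2 (prior 1/4): the presenter has 3 equally likely choices, so probability 1/3; weight (1/4)·(1/3) = 1/12.
If it is in envelope 3 (prior 1/4): the presenter has no choice, probability 1; weight (1/4)·1 = 1/4.
The weights sum to 1/3.
So P(the cheque in envelope 3 | the presenter opened envelope 1 and envelope 4) = (1/4) / (1/3) = 3/4.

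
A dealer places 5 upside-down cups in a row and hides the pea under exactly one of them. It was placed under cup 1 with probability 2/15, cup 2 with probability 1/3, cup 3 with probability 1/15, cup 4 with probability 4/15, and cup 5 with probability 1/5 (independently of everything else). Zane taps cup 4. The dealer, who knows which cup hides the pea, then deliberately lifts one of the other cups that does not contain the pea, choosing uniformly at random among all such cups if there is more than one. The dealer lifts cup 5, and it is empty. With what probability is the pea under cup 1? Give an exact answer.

2/11

Consider each possible location of the pea in turn.
If it is under cup 1 (prior 2/15): the dealer has 3 equally likely choices, so probability 1/3; weight (2/15)·(1/3) = 2/45.
If it is under cup 2 (prior 1/3): the dealer has 3 equally likely choices, so probability 1/3; weight (1/3)·(1/3) = 1/9.
If it is under cup 3 (prior 1/15): the dealer has 3 equally likely choices, so probability 1/3; weight (1/15)·(1/3) = 1/45.
If it is under cup 4 (prior 4/15): the dealer has 4 equally likely choices, so probability 1/4; weight (4/15)·(1/4) = 1/15.
If it is under cup 5 (prior 1/5): the dealer opened cup 5, so this case is ruled out; weight (1/5)·0 = 0.
The weights sum to 11/45.
So P(the pea under cup 1 | the dealer opened cup 5) = (2/45) / (11/45) = 2/11.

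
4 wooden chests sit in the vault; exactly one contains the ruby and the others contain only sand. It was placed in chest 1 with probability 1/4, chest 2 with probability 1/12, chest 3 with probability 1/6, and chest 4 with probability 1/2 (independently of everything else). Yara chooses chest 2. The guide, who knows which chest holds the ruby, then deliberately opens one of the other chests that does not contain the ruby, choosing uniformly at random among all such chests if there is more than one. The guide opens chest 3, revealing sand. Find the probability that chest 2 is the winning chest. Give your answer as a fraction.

Condition on the true location of the ruby.
If it is in chest 1 (prior 1/4): the guide has 2 equally likely choices, so probability 1/2; weight (1/4)·(1/2) = 1/8.
If it is in chest 2 (prior 1/12): the guide has 3 equally likely choices, so probability 1/3; weight (1/12)·(1/3) = 1/36.
If it is in chest 3 (prior 1/6): the guide opened chest 3, so this case is ruled out; weight (1/6)·0 = 0.
If it is in chest 4 (prior 1/2): the guide has 2 equally likely choices, so probability 1/2; weight (1/2)·(1/2) = 1/4.
The weights sum to 29/72.
So P(the ruby in chest 2 | the guide opened chest 3) = (1/36) / (29/72) = 2/29.

2/29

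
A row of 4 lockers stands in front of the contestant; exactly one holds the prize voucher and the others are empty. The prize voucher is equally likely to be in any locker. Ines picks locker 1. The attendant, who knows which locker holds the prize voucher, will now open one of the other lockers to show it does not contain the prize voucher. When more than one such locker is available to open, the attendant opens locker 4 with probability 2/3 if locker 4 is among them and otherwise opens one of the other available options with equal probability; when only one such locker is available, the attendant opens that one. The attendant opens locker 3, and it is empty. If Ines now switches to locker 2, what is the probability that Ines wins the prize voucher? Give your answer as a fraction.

1/3

Condition on the true location of the prize voucher.
If it is in locker 1 (prior 1/4): locker 4 is available but not opened; locker 3 gets probability (1 − 2/3)/2 = 1/6; weight (1/4)·(1/6) = 1/24.
If it is in locker 2 (prior 1/4): locker 4 is available but not opened, probability 1/3; weight (1/4)·(1/3) = 1/12.
If it is in locker 3 (prior 1/4): the attendant opened locker 3, so this case is ruled out; weight (1/4)·0 = 0.
If it is in locker 4 (prior 1/4): locker 4 holds the prize so is unavailable; the attendant chooses uniformly among the 2 others, probability 1/2; weight (1/4)·(1/2) = 1/8.
The weights sum to 1/4.
So P(the prize voucher in locker 2 | the attendant opened locker 3) = (1/12) / (1/4) = 1/3.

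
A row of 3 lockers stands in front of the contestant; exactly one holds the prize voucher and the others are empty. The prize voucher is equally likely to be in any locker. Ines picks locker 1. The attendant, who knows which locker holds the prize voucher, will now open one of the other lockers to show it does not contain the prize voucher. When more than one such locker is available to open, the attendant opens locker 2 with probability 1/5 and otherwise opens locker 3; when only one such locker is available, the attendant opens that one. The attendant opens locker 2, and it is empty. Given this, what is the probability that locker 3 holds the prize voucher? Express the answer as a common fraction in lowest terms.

Condition on the true location of the prize voucher.
If it is in locker 1 (prior 1/3): locker 2 is available, opened with probability 1/5; weight (1/3)·(1/5) = 1/15.
If it is in locker 2 (prior 1/3): the attendant opened locker 2, so this case is ruled out; weight (1/3)·0 = 0.
If it is in locker 3 (prior 1/3): only locker 2 is available, probability 1; weight (1/3)·1 = 1/3.
The weights sum to 2/5.
So P(the prize voucher in locker 3 | the attendant opened locker 2) = (1/3) / (2/5) = 5/6.

5/6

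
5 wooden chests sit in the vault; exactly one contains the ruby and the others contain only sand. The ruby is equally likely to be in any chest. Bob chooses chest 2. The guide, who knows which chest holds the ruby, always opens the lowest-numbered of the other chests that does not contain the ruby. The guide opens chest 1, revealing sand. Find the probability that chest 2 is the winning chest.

Condition on the true location of the ruby.
If it is in chest 1 (prior 1/5): the guide opened chest 1, so this case is ruled out; weight (1/5)·0 = 0.
If it is in any of chests 2, 3, 4, and 5 (prior 1/5 each): chest 1 is the lowest-numbered option available, probability 1; weight (1/5)·1 = 1/5 each.
The weights sum to 4/5.
So P(the ruby in chest 2 | the guide opened chest 1) = (1/5) / (4/5) = 1/4.

1/4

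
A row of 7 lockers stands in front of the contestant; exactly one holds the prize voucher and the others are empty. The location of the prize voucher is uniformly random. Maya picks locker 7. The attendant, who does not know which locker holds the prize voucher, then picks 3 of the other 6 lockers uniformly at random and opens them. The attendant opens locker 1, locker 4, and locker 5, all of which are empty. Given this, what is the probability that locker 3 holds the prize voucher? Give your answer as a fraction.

1/4

Condition on the true location of the prize voucher.
If it is in any of lockers 1, 4, and 5 (prior 1/7 each): that locker was opened and seen not to hold the prize — ruled out; weight (1/7)·0 = 0 each.
If it is in any of lockers 2, 3, 6, and 7 (prior 1/7 each): the attendant picks exactly this set with probability 1/20 regardless, and none is the prize; weight (1/7)·(1/20) = 1/140 each.
The weights sum to 1/35.
So P(the prize voucher in locker 3 | the attendant opened locker 1, locker 4, and locker 5) = (1/140) / (1/35) = 1/4.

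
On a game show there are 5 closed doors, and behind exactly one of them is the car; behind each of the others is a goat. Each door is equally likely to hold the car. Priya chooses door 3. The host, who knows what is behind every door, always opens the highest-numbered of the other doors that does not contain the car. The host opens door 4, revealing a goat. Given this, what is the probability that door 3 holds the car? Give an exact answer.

0

Condition on the true location of the car.
If it is behind any of doors 1, 2, and 3 (prior 1/5 each): the host would have opened door 5 instead, probability 0; weight (1/5)·0 = 0 each.
If it is behind door 4 (prior 1/5): the host opened door 4, so this case is ruled out; weight (1/5)·0 = 0.
If it is behind door 5 (prior 1/5): door 4 is the highest-numbered option available, probability 1; weight (1/5)·1 = 1/5.
The weights sum to 1/5.
So P(the car behind door 3 | the host opened door 4) = 0 / (1/5) = 0.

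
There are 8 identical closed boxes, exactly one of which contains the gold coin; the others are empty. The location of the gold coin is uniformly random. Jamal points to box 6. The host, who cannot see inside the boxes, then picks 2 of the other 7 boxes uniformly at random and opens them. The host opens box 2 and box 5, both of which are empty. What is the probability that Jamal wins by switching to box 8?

Because the host chose which boxes to open without knowing where the gold coin is, the choice is independent of the prize location. Learning that none of the 2 opened boxes holds the gold coin simply rules out those 2 locations and leaves the remaining 6 boxes still equally likely by symmetry.
So P(the gold coin in box 8) = 1/6.

1/6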